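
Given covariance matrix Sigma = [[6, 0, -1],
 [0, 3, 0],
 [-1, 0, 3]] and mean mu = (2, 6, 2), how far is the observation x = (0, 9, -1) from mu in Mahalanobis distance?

Step 1 — centre the observation: (x - mu) = (-2, 3, -3).

Step 2 — invert Sigma (cofactor / det for 3×3, or solve directly):
  Sigma^{-1} = [[0.1765, 0, 0.0588],
 [0, 0.3333, 0],
 [0.0588, 0, 0.3529]].

Step 3 — form the quadratic (x - mu)^T · Sigma^{-1} · (x - mu):
  Sigma^{-1} · (x - mu) = (-0.5294, 1, -1.1765).
  (x - mu)^T · [Sigma^{-1} · (x - mu)] = (-2)·(-0.5294) + (3)·(1) + (-3)·(-1.1765) = 7.5882.

Step 4 — take square root: d = √(7.5882) ≈ 2.7547.

d(x, mu) = √(7.5882) ≈ 2.7547


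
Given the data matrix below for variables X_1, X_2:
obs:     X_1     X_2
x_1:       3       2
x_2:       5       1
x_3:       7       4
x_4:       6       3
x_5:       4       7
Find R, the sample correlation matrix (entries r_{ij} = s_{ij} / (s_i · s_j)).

Step 1 — column means:
  mean(X_1) = (3 + 5 + 7 + 6 + 4) / 5 = 25/5 = 5
  mean(X_2) = (2 + 1 + 4 + 3 + 7) / 5 = 17/5 = 3.4

Step 2 — sample variances and covariances s[i,j] = (1/(n-1)) · Σ_k (x_{k,i} - mean_i) · (x_{k,j} - mean_j), with n-1 = 4:
  s[X_1,X_1] = ((-2)·(-2) + (0)·(0) + (2)·(2) + (1)·(1) + (-1)·(-1)) / 4 = 10/4 = 2.5
  s[X_1,X_2] = ((-2)·(-1.4) + (0)·(-2.4) + (2)·(0.6) + (1)·(-0.4) + (-1)·(3.6)) / 4 = 0/4 = 0
  s[X_2,X_2] = ((-1.4)·(-1.4) + (-2.4)·(-2.4) + (0.6)·(0.6) + (-0.4)·(-0.4) + (3.6)·(3.6)) / 4 = 21.2/4 = 5.3
  Sample standard deviations s_i = √(s[i,i]):
  s(X_1) = √(2.5) = 1.5811
  s(X_2) = √(5.3) = 2.3022

Step 3 — r_{ij} = s_{ij} / (s_i · s_j):
  r[X_1,X_1] = 1 (diagonal).
  r[X_1,X_2] = 0 / (1.5811 · 2.3022) = 0 / 3.6401 = 0
  r[X_2,X_2] = 1 (diagonal).

R is symmetric with unit diagonal. Assembling:

R = [[1, 0],
 [0, 1]]


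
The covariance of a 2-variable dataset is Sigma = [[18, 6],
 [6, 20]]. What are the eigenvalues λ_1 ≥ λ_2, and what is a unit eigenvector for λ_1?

Step 1 — characteristic polynomial of 2×2 Sigma:
  det(Sigma - λI) = λ² - trace · λ + det = 0.
  trace = 18 + 20 = 38, det = 18·20 - (6)² = 324.
Step 2 — discriminant:
  Δ = trace² - 4·det = 1444 - 1296 = 148.
Step 3 — eigenvalues:
  λ = (trace ± √Δ)/2 = (38 ± 12.1655)/2,
  λ_1 = 25.0828,  λ_2 = 12.9172.

Step 4 — unit eigenvector for λ_1: solve (Sigma - λ_1 I)v = 0. First row:
  (18 - 25.0828)·v_x + (6)·v_y = 0, i.e. (-7.0828)·v_x + (6)·v_y = 0,
  so v ∝ (b, λ_1 - a) = (6, 7.0828) = u.
  ||u|| = √((6)² + (7.0828)²) = √(86.1655) ≈ 9.2825,
  v_1 = u/||u|| ≈ (0.6464, 0.763) (||v_1|| = 1).

λ_1 = 25.0828,  λ_2 = 12.9172;  v_1 ≈ (0.6464, 0.763)


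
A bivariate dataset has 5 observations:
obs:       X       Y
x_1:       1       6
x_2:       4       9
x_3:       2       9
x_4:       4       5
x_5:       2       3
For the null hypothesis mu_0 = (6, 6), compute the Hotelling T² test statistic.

Step 1 — sample mean vector:
  mean(X) = (1 + 4 + 2 + 4 + 2) / 5 = 13/5 = 2.6
  mean(Y) = (6 + 9 + 9 + 5 + 3) / 5 = 32/5 = 6.4
  x̄ = (2.6, 6.4),  deviation x̄ - mu_0 = (2.6, 6.4) - (6, 6) = (-3.4, 0.4).

Step 2 — sample covariance matrix, S[i,j] = (1/(n-1)) · Σ_k (x_{k,i} - mean_i) · (x_{k,j} - mean_j), divisor n-1 = 4:
  S[X,X] = ((-1.6)·(-1.6) + (1.4)·(1.4) + (-0.6)·(-0.6) + (1.4)·(1.4) + (-0.6)·(-0.6)) / 4 = 7.2/4 = 1.8
  S[X,Y] = ((-1.6)·(-0.4) + (1.4)·(2.6) + (-0.6)·(2.6) + (1.4)·(-1.4) + (-0.6)·(-3.4)) / 4 = 2.8/4 = 0.7
  S[Y,Y] = ((-0.4)·(-0.4) + (2.6)·(2.6) + (2.6)·(2.6) + (-1.4)·(-1.4) + (-3.4)·(-3.4)) / 4 = 27.2/4 = 6.8
  S = [[1.8, 0.7],
 [0.7, 6.8]].

Step 3 — invert S. det(S) = 1.8·6.8 - (0.7)² = 11.75.
  S^{-1} = (1/det) · [[d, -b], [-b, a]] = [[0.5787, -0.0596],
 [-0.0596, 0.1532]].

Step 4 — quadratic form (x̄ - mu_0)^T · S^{-1} · (x̄ - mu_0):
  S^{-1} · (x̄ - mu_0) = (-1.9915, 0.2638),
  (x̄ - mu_0)^T · [...] = (-3.4)·(-1.9915) + (0.4)·(0.2638) = 6.8766.

Step 5 — scale by n: T² = 5 · 6.8766 = 34.383.

T² ≈ 34.383


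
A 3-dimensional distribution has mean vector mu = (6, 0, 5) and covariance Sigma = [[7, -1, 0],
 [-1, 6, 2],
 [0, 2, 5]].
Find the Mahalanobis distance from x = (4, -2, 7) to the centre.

Step 1 — centre the observation: (x - mu) = (-2, -2, 2).

Step 2 — invert Sigma (cofactor / det for 3×3, or solve directly):
  Sigma^{-1} = [[0.1469, 0.0282, -0.0113],
 [0.0282, 0.1977, -0.0791],
 [-0.0113, -0.0791, 0.2316]].

Step 3 — form the quadratic (x - mu)^T · Sigma^{-1} · (x - mu):
  Sigma^{-1} · (x - mu) = (-0.3729, -0.6102, 0.6441).
  (x - mu)^T · [Sigma^{-1} · (x - mu)] = (-2)·(-0.3729) + (-2)·(-0.6102) + (2)·(0.6441) = 3.2542.

Step 4 — take square root: d = √(3.2542) ≈ 1.804.

d(x, mu) = √(3.2542) ≈ 1.804


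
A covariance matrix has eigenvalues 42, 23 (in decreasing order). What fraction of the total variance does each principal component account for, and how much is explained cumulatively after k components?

Step 1 — total variance = trace(Sigma) = Σ λ_i = 42 + 23 = 65.

Step 2 — fraction explained by component i = λ_i / Σ λ:
  PC1: 42/65 = 0.6462
  PC2: 23/65 = 0.3538

Step 3 — cumulative fraction after k components = (λ_1 + ... + λ_k) / Σ λ:
  k = 1: 42/65 = 0.6462
  k = 2: (42 + 23)/65 = 65/65 = 1

Summary (fraction, with percent):

explained: PC1 0.6462 (64.62%), PC2 0.3538 (35.38%);  cumulative: 0.6462, 1


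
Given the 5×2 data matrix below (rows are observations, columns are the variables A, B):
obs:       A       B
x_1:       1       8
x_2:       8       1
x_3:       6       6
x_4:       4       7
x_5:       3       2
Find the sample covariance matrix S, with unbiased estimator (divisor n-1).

Step 1 — column means:
  mean(A) = (1 + 8 + 6 + 4 + 3) / 5 = 22/5 = 4.4
  mean(B) = (8 + 1 + 6 + 7 + 2) / 5 = 24/5 = 4.8

Step 2 — sample covariance S[i,j] = (1/(n-1)) · Σ_k (x_{k,i} - mean_i) · (x_{k,j} - mean_j), with n-1 = 4.
  S[A,A] = ((-3.4)·(-3.4) + (3.6)·(3.6) + (1.6)·(1.6) + (-0.4)·(-0.4) + (-1.4)·(-1.4)) / 4 = 29.2/4 = 7.3
  S[A,B] = ((-3.4)·(3.2) + (3.6)·(-3.8) + (1.6)·(1.2) + (-0.4)·(2.2) + (-1.4)·(-2.8)) / 4 = -19.6/4 = -4.9
  S[B,B] = ((3.2)·(3.2) + (-3.8)·(-3.8) + (1.2)·(1.2) + (2.2)·(2.2) + (-2.8)·(-2.8)) / 4 = 38.8/4 = 9.7

S is symmetric (S[j,i] = S[i,j]). Assembling:

S = [[7.3, -4.9],
 [-4.9, 9.7]]


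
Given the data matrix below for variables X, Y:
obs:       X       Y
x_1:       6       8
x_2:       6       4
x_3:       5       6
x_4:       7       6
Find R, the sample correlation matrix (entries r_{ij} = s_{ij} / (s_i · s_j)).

Step 1 — column means:
  mean(X) = (6 + 6 + 5 + 7) / 4 = 24/4 = 6
  mean(Y) = (8 + 4 + 6 + 6) / 4 = 24/4 = 6

Step 2 — sample variances and covariances s[i,j] = (1/(n-1)) · Σ_k (x_{k,i} - mean_i) · (x_{k,j} - mean_j), with n-1 = 3:
  s[X,X] = ((0)·(0) + (0)·(0) + (-1)·(-1) + (1)·(1)) / 3 = 2/3 = 0.6667
  s[X,Y] = ((0)·(2) + (0)·(-2) + (-1)·(0) + (1)·(0)) / 3 = 0/3 = 0
  s[Y,Y] = ((2)·(2) + (-2)·(-2) + (0)·(0) + (0)·(0)) / 3 = 8/3 = 2.6667
  Sample standard deviations s_i = √(s[i,i]):
  s(X) = √(0.6667) = 0.8165
  s(Y) = √(2.6667) = 1.633

Step 3 — r_{ij} = s_{ij} / (s_i · s_j):
  r[X,X] = 1 (diagonal).
  r[X,Y] = 0 / (0.8165 · 1.633) = 0 / 1.3333 = 0
  r[Y,Y] = 1 (diagonal).

R is symmetric with unit diagonal. Assembling:

R = [[1, 0],
 [0, 1]]


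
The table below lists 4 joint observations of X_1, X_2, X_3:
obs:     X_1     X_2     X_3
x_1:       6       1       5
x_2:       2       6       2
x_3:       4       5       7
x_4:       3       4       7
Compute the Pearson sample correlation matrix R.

Step 1 — column means:
  mean(X_1) = (6 + 2 + 4 + 3) / 4 = 15/4 = 3.75
  mean(X_2) = (1 + 6 + 5 + 4) / 4 = 16/4 = 4
  mean(X_3) = (5 + 2 + 7 + 7) / 4 = 21/4 = 5.25

Step 2 — sample variances and covariances s[i,j] = (1/(n-1)) · Σ_k (x_{k,i} - mean_i) · (x_{k,j} - mean_j), with n-1 = 3:
  s[X_1,X_1] = ((2.25)·(2.25) + (-1.75)·(-1.75) + (0.25)·(0.25) + (-0.75)·(-0.75)) / 3 = 8.75/3 = 2.9167
  s[X_1,X_2] = ((2.25)·(-3) + (-1.75)·(2) + (0.25)·(1) + (-0.75)·(0)) / 3 = -10/3 = -3.3333
  s[X_1,X_3] = ((2.25)·(-0.25) + (-1.75)·(-3.25) + (0.25)·(1.75) + (-0.75)·(1.75)) / 3 = 4.25/3 = 1.4167
  s[X_2,X_2] = ((-3)·(-3) + (2)·(2) + (1)·(1) + (0)·(0)) / 3 = 14/3 = 4.6667
  s[X_2,X_3] = ((-3)·(-0.25) + (2)·(-3.25) + (1)·(1.75) + (0)·(1.75)) / 3 = -4/3 = -1.3333
  s[X_3,X_3] = ((-0.25)·(-0.25) + (-3.25)·(-3.25) + (1.75)·(1.75) + (1.75)·(1.75)) / 3 = 16.75/3 = 5.5833
  Sample standard deviations s_i = √(s[i,i]):
  s(X_1) = √(2.9167) = 1.7078
  s(X_2) = √(4.6667) = 2.1602
  s(X_3) = √(5.5833) = 2.3629

Step 3 — r_{ij} = s_{ij} / (s_i · s_j):
  r[X_1,X_1] = 1 (diagonal).
  r[X_1,X_2] = -3.3333 / (1.7078 · 2.1602) = -3.3333 / 3.6893 = -0.9035
  r[X_1,X_3] = 1.4167 / (1.7078 · 2.3629) = 1.4167 / 4.0354 = 0.3511
  r[X_2,X_2] = 1 (diagonal).
  r[X_2,X_3] = -1.3333 / (2.1602 · 2.3629) = -1.3333 / 5.1045 = -0.2612
  r[X_3,X_3] = 1 (diagonal).

R is symmetric with unit diagonal. Assembling:

R = [[1, -0.9035, 0.3511],
 [-0.9035, 1, -0.2612],
 [0.3511, -0.2612, 1]]


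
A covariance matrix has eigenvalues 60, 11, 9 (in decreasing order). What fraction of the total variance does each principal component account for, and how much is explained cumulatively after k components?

Step 1 — total variance = trace(Sigma) = Σ λ_i = 60 + 11 + 9 = 80.

Step 2 — fraction explained by component i = λ_i / Σ λ:
  PC1: 60/80 = 0.75
  PC2: 11/80 = 0.1375
  PC3: 9/80 = 0.1125

Step 3 — cumulative fraction after k components = (λ_1 + ... + λ_k) / Σ λ:
  k = 1: 60/80 = 0.75
  k = 2: (60 + 11)/80 = 71/80 = 0.8875
  k = 3: (60 + 11 + 9)/80 = 80/80 = 1

Summary (fraction, with percent):

explained: PC1 0.75 (75%), PC2 0.1375 (13.75%), PC3 0.1125 (11.25%);  cumulative: 0.75, 0.8875, 1


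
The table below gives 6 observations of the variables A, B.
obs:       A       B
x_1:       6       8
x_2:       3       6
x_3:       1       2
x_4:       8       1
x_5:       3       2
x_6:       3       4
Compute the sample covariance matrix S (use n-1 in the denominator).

Step 1 — column means:
  mean(A) = (6 + 3 + 1 + 8 + 3 + 3) / 6 = 24/6 = 4
  mean(B) = (8 + 6 + 2 + 1 + 2 + 4) / 6 = 23/6 = 3.8333

Step 2 — sample covariance S[i,j] = (1/(n-1)) · Σ_k (x_{k,i} - mean_i) · (x_{k,j} - mean_j), with n-1 = 5.
  S[A,A] = ((2)·(2) + (-1)·(-1) + (-3)·(-3) + (4)·(4) + (-1)·(-1) + (-1)·(-1)) / 5 = 32/5 = 6.4
  S[A,B] = ((2)·(4.1667) + (-1)·(2.1667) + (-3)·(-1.8333) + (4)·(-2.8333) + (-1)·(-1.8333) + (-1)·(0.1667)) / 5 = 2/5 = 0.4
  S[B,B] = ((4.1667)·(4.1667) + (2.1667)·(2.1667) + (-1.8333)·(-1.8333) + (-2.8333)·(-2.8333) + (-1.8333)·(-1.8333) + (0.1667)·(0.1667)) / 5 = 36.8333/5 = 7.3667

S is symmetric (S[j,i] = S[i,j]). Assembling:

S = [[6.4, 0.4],
 [0.4, 7.3667]]


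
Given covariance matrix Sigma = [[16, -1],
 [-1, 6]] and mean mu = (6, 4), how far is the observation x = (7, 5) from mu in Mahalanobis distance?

Step 1 — centre the observation: (x - mu) = (1, 1).

Step 2 — invert Sigma. det(Sigma) = 16·6 - (-1)² = 95.
  Sigma^{-1} = (1/det) · [[d, -b], [-b, a]] = [[0.0632, 0.0105],
 [0.0105, 0.1684]].

Step 3 — form the quadratic (x - mu)^T · Sigma^{-1} · (x - mu):
  Sigma^{-1} · (x - mu) = (0.0737, 0.1789).
  (x - mu)^T · [Sigma^{-1} · (x - mu)] = (1)·(0.0737) + (1)·(0.1789) = 0.2526.

Step 4 — take square root: d = √(0.2526) ≈ 0.5026.

d(x, mu) = √(0.2526) ≈ 0.5026


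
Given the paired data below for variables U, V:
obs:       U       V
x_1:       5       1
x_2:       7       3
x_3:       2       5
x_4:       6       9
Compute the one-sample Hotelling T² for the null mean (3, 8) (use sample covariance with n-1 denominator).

Step 1 — sample mean vector:
  mean(U) = (5 + 7 + 2 + 6) / 4 = 20/4 = 5
  mean(V) = (1 + 3 + 5 + 9) / 4 = 18/4 = 4.5
  x̄ = (5, 4.5),  deviation x̄ - mu_0 = (5, 4.5) - (3, 8) = (2, -3.5).

Step 2 — sample covariance matrix, S[i,j] = (1/(n-1)) · Σ_k (x_{k,i} - mean_i) · (x_{k,j} - mean_j), divisor n-1 = 3:
  S[U,U] = ((0)·(0) + (2)·(2) + (-3)·(-3) + (1)·(1)) / 3 = 14/3 = 4.6667
  S[U,V] = ((0)·(-3.5) + (2)·(-1.5) + (-3)·(0.5) + (1)·(4.5)) / 3 = 0/3 = 0
  S[V,V] = ((-3.5)·(-3.5) + (-1.5)·(-1.5) + (0.5)·(0.5) + (4.5)·(4.5)) / 3 = 35/3 = 11.6667
  S = [[4.6667, 0],
 [0, 11.6667]].

Step 3 — invert S. det(S) = 4.6667·11.6667 - (0)² = 54.4444.
  S^{-1} = (1/det) · [[d, -b], [-b, a]] = [[0.2143, 0],
 [0, 0.0857]].

Step 4 — quadratic form (x̄ - mu_0)^T · S^{-1} · (x̄ - mu_0):
  S^{-1} · (x̄ - mu_0) = (0.4286, -0.3),
  (x̄ - mu_0)^T · [...] = (2)·(0.4286) + (-3.5)·(-0.3) = 1.9071.

Step 5 — scale by n: T² = 4 · 1.9071 = 7.6286.

T² ≈ 7.6286


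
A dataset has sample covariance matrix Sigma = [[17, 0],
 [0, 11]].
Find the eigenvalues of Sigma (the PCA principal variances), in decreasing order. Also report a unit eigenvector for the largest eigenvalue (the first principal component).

Step 1 — characteristic polynomial of 2×2 Sigma:
  det(Sigma - λI) = λ² - trace · λ + det = 0.
  trace = 17 + 11 = 28, det = 17·11 - (0)² = 187.
Step 2 — discriminant:
  Δ = trace² - 4·det = 784 - 748 = 36.
Step 3 — eigenvalues:
  λ = (trace ± √Δ)/2 = (28 ± 6)/2,
  λ_1 = 17,  λ_2 = 11.

Step 4 — unit eigenvector for λ_1: Sigma is diagonal, so its eigenvectors are the coordinate axes. λ_1 = 17 is the diagonal entry on the first coordinate axis, hence
  v_1 = (1, 0) (||v_1|| = 1).

λ_1 = 17,  λ_2 = 11;  v_1 ≈ (1, 0)


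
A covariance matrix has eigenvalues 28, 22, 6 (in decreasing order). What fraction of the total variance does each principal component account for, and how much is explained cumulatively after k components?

Step 1 — total variance = trace(Sigma) = Σ λ_i = 28 + 22 + 6 = 56.

Step 2 — fraction explained by component i = λ_i / Σ λ:
  PC1: 28/56 = 0.5
  PC2: 22/56 = 0.3929
  PC3: 6/56 = 0.1071

Step 3 — cumulative fraction after k components = (λ_1 + ... + λ_k) / Σ λ:
  k = 1: 28/56 = 0.5
  k = 2: (28 + 22)/56 = 50/56 = 0.8929
  k = 3: (28 + 22 + 6)/56 = 56/56 = 1

Summary (fraction, with percent):

explained: PC1 0.5 (50%), PC2 0.3929 (39.29%), PC3 0.1071 (10.71%);  cumulative: 0.5, 0.8929, 1


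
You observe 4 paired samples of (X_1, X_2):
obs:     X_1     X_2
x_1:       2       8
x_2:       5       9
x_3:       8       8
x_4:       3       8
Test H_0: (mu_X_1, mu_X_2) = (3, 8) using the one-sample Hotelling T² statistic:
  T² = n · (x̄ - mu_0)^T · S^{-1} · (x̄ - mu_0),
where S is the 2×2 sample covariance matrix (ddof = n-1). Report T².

Step 1 — sample mean vector:
  mean(X_1) = (2 + 5 + 8 + 3) / 4 = 18/4 = 4.5
  mean(X_2) = (8 + 9 + 8 + 8) / 4 = 33/4 = 8.25
  x̄ = (4.5, 8.25),  deviation x̄ - mu_0 = (4.5, 8.25) - (3, 8) = (1.5, 0.25).

Step 2 — sample covariance matrix, S[i,j] = (1/(n-1)) · Σ_k (x_{k,i} - mean_i) · (x_{k,j} - mean_j), divisor n-1 = 3:
  S[X_1,X_1] = ((-2.5)·(-2.5) + (0.5)·(0.5) + (3.5)·(3.5) + (-1.5)·(-1.5)) / 3 = 21/3 = 7
  S[X_1,X_2] = ((-2.5)·(-0.25) + (0.5)·(0.75) + (3.5)·(-0.25) + (-1.5)·(-0.25)) / 3 = 0.5/3 = 0.1667
  S[X_2,X_2] = ((-0.25)·(-0.25) + (0.75)·(0.75) + (-0.25)·(-0.25) + (-0.25)·(-0.25)) / 3 = 0.75/3 = 0.25
  S = [[7, 0.1667],
 [0.1667, 0.25]].

Step 3 — invert S. det(S) = 7·0.25 - (0.1667)² = 1.7222.
  S^{-1} = (1/det) · [[d, -b], [-b, a]] = [[0.1452, -0.0968],
 [-0.0968, 4.0645]].

Step 4 — quadratic form (x̄ - mu_0)^T · S^{-1} · (x̄ - mu_0):
  S^{-1} · (x̄ - mu_0) = (0.1935, 0.871),
  (x̄ - mu_0)^T · [...] = (1.5)·(0.1935) + (0.25)·(0.871) = 0.5081.

Step 5 — scale by n: T² = 4 · 0.5081 = 2.0323.

T² ≈ 2.0323


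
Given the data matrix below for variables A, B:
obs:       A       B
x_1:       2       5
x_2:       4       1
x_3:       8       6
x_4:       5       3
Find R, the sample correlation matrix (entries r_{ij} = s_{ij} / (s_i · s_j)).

Step 1 — column means:
  mean(A) = (2 + 4 + 8 + 5) / 4 = 19/4 = 4.75
  mean(B) = (5 + 1 + 6 + 3) / 4 = 15/4 = 3.75

Step 2 — sample variances and covariances s[i,j] = (1/(n-1)) · Σ_k (x_{k,i} - mean_i) · (x_{k,j} - mean_j), with n-1 = 3:
  s[A,A] = ((-2.75)·(-2.75) + (-0.75)·(-0.75) + (3.25)·(3.25) + (0.25)·(0.25)) / 3 = 18.75/3 = 6.25
  s[A,B] = ((-2.75)·(1.25) + (-0.75)·(-2.75) + (3.25)·(2.25) + (0.25)·(-0.75)) / 3 = 5.75/3 = 1.9167
  s[B,B] = ((1.25)·(1.25) + (-2.75)·(-2.75) + (2.25)·(2.25) + (-0.75)·(-0.75)) / 3 = 14.75/3 = 4.9167
  Sample standard deviations s_i = √(s[i,i]):
  s(A) = √(6.25) = 2.5
  s(B) = √(4.9167) = 2.2174

Step 3 — r_{ij} = s_{ij} / (s_i · s_j):
  r[A,A] = 1 (diagonal).
  r[A,B] = 1.9167 / (2.5 · 2.2174) = 1.9167 / 5.5434 = 0.3458
  r[B,B] = 1 (diagonal).

R is symmetric with unit diagonal. Assembling:

R = [[1, 0.3458],
 [0.3458, 1]]


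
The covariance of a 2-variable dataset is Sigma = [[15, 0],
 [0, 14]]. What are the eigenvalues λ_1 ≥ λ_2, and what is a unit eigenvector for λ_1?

Step 1 — characteristic polynomial of 2×2 Sigma:
  det(Sigma - λI) = λ² - trace · λ + det = 0.
  trace = 15 + 14 = 29, det = 15·14 - (0)² = 210.
Step 2 — discriminant:
  Δ = trace² - 4·det = 841 - 840 = 1.
Step 3 — eigenvalues:
  λ = (trace ± √Δ)/2 = (29 ± 1)/2,
  λ_1 = 15,  λ_2 = 14.

Step 4 — unit eigenvector for λ_1: Sigma is diagonal, so its eigenvectors are the coordinate axes. λ_1 = 15 is the diagonal entry on the first coordinate axis, hence
  v_1 = (1, 0) (||v_1|| = 1).

λ_1 = 15,  λ_2 = 14;  v_1 ≈ (1, 0)


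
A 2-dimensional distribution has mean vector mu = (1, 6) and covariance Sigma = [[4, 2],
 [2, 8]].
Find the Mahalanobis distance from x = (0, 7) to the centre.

Step 1 — centre the observation: (x - mu) = (-1, 1).

Step 2 — invert Sigma. det(Sigma) = 4·8 - (2)² = 28.
  Sigma^{-1} = (1/det) · [[d, -b], [-b, a]] = [[0.2857, -0.0714],
 [-0.0714, 0.1429]].

Step 3 — form the quadratic (x - mu)^T · Sigma^{-1} · (x - mu):
  Sigma^{-1} · (x - mu) = (-0.3571, 0.2143).
  (x - mu)^T · [Sigma^{-1} · (x - mu)] = (-1)·(-0.3571) + (1)·(0.2143) = 0.5714.

Step 4 — take square root: d = √(0.5714) ≈ 0.7559.

d(x, mu) = √(0.5714) ≈ 0.7559


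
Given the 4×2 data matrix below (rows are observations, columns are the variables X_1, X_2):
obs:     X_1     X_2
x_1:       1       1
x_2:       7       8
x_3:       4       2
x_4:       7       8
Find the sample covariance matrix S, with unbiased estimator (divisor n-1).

Step 1 — column means:
  mean(X_1) = (1 + 7 + 4 + 7) / 4 = 19/4 = 4.75
  mean(X_2) = (1 + 8 + 2 + 8) / 4 = 19/4 = 4.75

Step 2 — sample covariance S[i,j] = (1/(n-1)) · Σ_k (x_{k,i} - mean_i) · (x_{k,j} - mean_j), with n-1 = 3.
  S[X_1,X_1] = ((-3.75)·(-3.75) + (2.25)·(2.25) + (-0.75)·(-0.75) + (2.25)·(2.25)) / 3 = 24.75/3 = 8.25
  S[X_1,X_2] = ((-3.75)·(-3.75) + (2.25)·(3.25) + (-0.75)·(-2.75) + (2.25)·(3.25)) / 3 = 30.75/3 = 10.25
  S[X_2,X_2] = ((-3.75)·(-3.75) + (3.25)·(3.25) + (-2.75)·(-2.75) + (3.25)·(3.25)) / 3 = 42.75/3 = 14.25

S is symmetric (S[j,i] = S[i,j]). Assembling:

S = [[8.25, 10.25],
 [10.25, 14.25]]


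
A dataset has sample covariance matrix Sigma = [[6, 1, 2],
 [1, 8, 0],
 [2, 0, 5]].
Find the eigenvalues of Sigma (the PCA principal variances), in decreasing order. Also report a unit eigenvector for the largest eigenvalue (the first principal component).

Step 1 — characteristic polynomial p(λ) = det(λI - Sigma) = λ³ - tr·λ² + c_1·λ - det, where tr = trace, c_1 = sum of the principal 2×2 minors, det = det(Sigma):
  tr = 6 + 8 + 5 = 19,
  c_1 = (6·8 - (1)²) + (6·5 - (2)²) + (8·5 - (0)²) = 47 + 26 + 40 = 113,
  det = 6·(8·5 - (0)²) - (1)·((1)·5 - (0)·(2)) + (2)·((1)·(0) - 8·(2)) = 6·(40) - (1)·(5) + (2)·(-16) = 203.
  So p(λ) = λ³ - 19λ² + 113λ - 203.
Step 2 — look for an integer root (rational root theorem: any rational root is an integer divisor of 203). Testing λ = 7:
  p(7) = 343 - 931 + 791 - 203 = 0  ✓
  Dividing out (λ - 7): p(λ) = (λ - 7)(λ² - 12λ + 29).
Step 3 — remaining eigenvalues from the quadratic λ² - 12λ + 29 = 0:
  Δ = 12² - 4·29 = 144 - 116 = 28,  λ = (12 ± √28)/2 = (12 ± 5.2915)/2 ≈ 8.6458 or 3.3542.
  Sorted: λ_1 = 8.6458,  λ_2 = 7,  λ_3 = 3.3542  (check: sum = 19 = tr ✓).

Step 4 — unit eigenvector for λ_1 ≈ 8.6458: v spans the null space of (Sigma - λ_1 I), whose rows are
  r_1 = (-2.6458, 1, 2),  r_2 = (1, -0.6458, 0),  r_3 = (2, 0, -3.6458).
  v is orthogonal to every row, so take v ∝ r_1 × r_2 = ((1)·(0) - (2)·(-0.6458), (2)·(1) - (-2.6458)·(0), (-2.6458)·(-0.6458) - (1)·(1)) ≈ (1.2915, 2, 0.7085).
  Let u = (1.2915, 2, 0.7085).
  ||u|| = √((1.2915)² + (2)² + (0.7085)²) = √(6.1699) ≈ 2.4839,  v_1 = u/||u|| ≈ (0.5199, 0.8052, 0.2852) (||v_1|| = 1).

λ_1 = 8.6458,  λ_2 = 7,  λ_3 = 3.3542;  v_1 ≈ (0.5199, 0.8052, 0.2852)


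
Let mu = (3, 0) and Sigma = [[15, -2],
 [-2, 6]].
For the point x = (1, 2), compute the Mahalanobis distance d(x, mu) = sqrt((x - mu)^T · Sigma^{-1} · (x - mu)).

Step 1 — centre the observation: (x - mu) = (-2, 2).

Step 2 — invert Sigma. det(Sigma) = 15·6 - (-2)² = 86.
  Sigma^{-1} = (1/det) · [[d, -b], [-b, a]] = [[0.0698, 0.0233],
 [0.0233, 0.1744]].

Step 3 — form the quadratic (x - mu)^T · Sigma^{-1} · (x - mu):
  Sigma^{-1} · (x - mu) = (-0.093, 0.3023).
  (x - mu)^T · [Sigma^{-1} · (x - mu)] = (-2)·(-0.093) + (2)·(0.3023) = 0.7907.

Step 4 — take square root: d = √(0.7907) ≈ 0.8892.

d(x, mu) = √(0.7907) ≈ 0.8892


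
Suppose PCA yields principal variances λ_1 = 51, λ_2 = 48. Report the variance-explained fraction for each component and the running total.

Step 1 — total variance = trace(Sigma) = Σ λ_i = 51 + 48 = 99.

Step 2 — fraction explained by component i = λ_i / Σ λ:
  PC1: 51/99 = 0.5152
  PC2: 48/99 = 0.4848

Step 3 — cumulative fraction after k components = (λ_1 + ... + λ_k) / Σ λ:
  k = 1: 51/99 = 0.5152
  k = 2: (51 + 48)/99 = 99/99 = 1

Summary (fraction, with percent):

explained: PC1 0.5152 (51.52%), PC2 0.4848 (48.48%);  cumulative: 0.5152, 1


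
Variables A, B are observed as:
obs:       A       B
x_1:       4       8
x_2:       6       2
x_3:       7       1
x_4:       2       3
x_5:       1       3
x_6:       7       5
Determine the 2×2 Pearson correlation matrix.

Step 1 — column means:
  mean(A) = (4 + 6 + 7 + 2 + 1 + 7) / 6 = 27/6 = 4.5
  mean(B) = (8 + 2 + 1 + 3 + 3 + 5) / 6 = 22/6 = 3.6667

Step 2 — sample variances and covariances s[i,j] = (1/(n-1)) · Σ_k (x_{k,i} - mean_i) · (x_{k,j} - mean_j), with n-1 = 5:
  s[A,A] = ((-0.5)·(-0.5) + (1.5)·(1.5) + (2.5)·(2.5) + (-2.5)·(-2.5) + (-3.5)·(-3.5) + (2.5)·(2.5)) / 5 = 33.5/5 = 6.7
  s[A,B] = ((-0.5)·(4.3333) + (1.5)·(-1.6667) + (2.5)·(-2.6667) + (-2.5)·(-0.6667) + (-3.5)·(-0.6667) + (2.5)·(1.3333)) / 5 = -4/5 = -0.8
  s[B,B] = ((4.3333)·(4.3333) + (-1.6667)·(-1.6667) + (-2.6667)·(-2.6667) + (-0.6667)·(-0.6667) + (-0.6667)·(-0.6667) + (1.3333)·(1.3333)) / 5 = 31.3333/5 = 6.2667
  Sample standard deviations s_i = √(s[i,i]):
  s(A) = √(6.7) = 2.5884
  s(B) = √(6.2667) = 2.5033

Step 3 — r_{ij} = s_{ij} / (s_i · s_j):
  r[A,A] = 1 (diagonal).
  r[A,B] = -0.8 / (2.5884 · 2.5033) = -0.8 / 6.4797 = -0.1235
  r[B,B] = 1 (diagonal).

R is symmetric with unit diagonal. Assembling:

R = [[1, -0.1235],
 [-0.1235, 1]]


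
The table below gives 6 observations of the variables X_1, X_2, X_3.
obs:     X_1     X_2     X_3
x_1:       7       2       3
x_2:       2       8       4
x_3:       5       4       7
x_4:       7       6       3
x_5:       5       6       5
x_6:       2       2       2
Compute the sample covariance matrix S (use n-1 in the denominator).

Step 1 — column means:
  mean(X_1) = (7 + 2 + 5 + 7 + 5 + 2) / 6 = 28/6 = 4.6667
  mean(X_2) = (2 + 8 + 4 + 6 + 6 + 2) / 6 = 28/6 = 4.6667
  mean(X_3) = (3 + 4 + 7 + 3 + 5 + 2) / 6 = 24/6 = 4

Step 2 — sample covariance S[i,j] = (1/(n-1)) · Σ_k (x_{k,i} - mean_i) · (x_{k,j} - mean_j), with n-1 = 5.
  S[X_1,X_1] = ((2.3333)·(2.3333) + (-2.6667)·(-2.6667) + (0.3333)·(0.3333) + (2.3333)·(2.3333) + (0.3333)·(0.3333) + (-2.6667)·(-2.6667)) / 5 = 25.3333/5 = 5.0667
  S[X_1,X_2] = ((2.3333)·(-2.6667) + (-2.6667)·(3.3333) + (0.3333)·(-0.6667) + (2.3333)·(1.3333) + (0.3333)·(1.3333) + (-2.6667)·(-2.6667)) / 5 = -4.6667/5 = -0.9333
  S[X_1,X_3] = ((2.3333)·(-1) + (-2.6667)·(0) + (0.3333)·(3) + (2.3333)·(-1) + (0.3333)·(1) + (-2.6667)·(-2)) / 5 = 2/5 = 0.4
  S[X_2,X_2] = ((-2.6667)·(-2.6667) + (3.3333)·(3.3333) + (-0.6667)·(-0.6667) + (1.3333)·(1.3333) + (1.3333)·(1.3333) + (-2.6667)·(-2.6667)) / 5 = 29.3333/5 = 5.8667
  S[X_2,X_3] = ((-2.6667)·(-1) + (3.3333)·(0) + (-0.6667)·(3) + (1.3333)·(-1) + (1.3333)·(1) + (-2.6667)·(-2)) / 5 = 6/5 = 1.2
  S[X_3,X_3] = ((-1)·(-1) + (0)·(0) + (3)·(3) + (-1)·(-1) + (1)·(1) + (-2)·(-2)) / 5 = 16/5 = 3.2

S is symmetric (S[j,i] = S[i,j]). Assembling:

S = [[5.0667, -0.9333, 0.4],
 [-0.9333, 5.8667, 1.2],
 [0.4, 1.2, 3.2]]


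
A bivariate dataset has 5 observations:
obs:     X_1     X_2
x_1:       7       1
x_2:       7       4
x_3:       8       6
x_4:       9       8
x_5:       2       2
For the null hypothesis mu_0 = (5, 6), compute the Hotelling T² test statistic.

Step 1 — sample mean vector:
  mean(X_1) = (7 + 7 + 8 + 9 + 2) / 5 = 33/5 = 6.6
  mean(X_2) = (1 + 4 + 6 + 8 + 2) / 5 = 21/5 = 4.2
  x̄ = (6.6, 4.2),  deviation x̄ - mu_0 = (6.6, 4.2) - (5, 6) = (1.6, -1.8).

Step 2 — sample covariance matrix, S[i,j] = (1/(n-1)) · Σ_k (x_{k,i} - mean_i) · (x_{k,j} - mean_j), divisor n-1 = 4:
  S[X_1,X_1] = ((0.4)·(0.4) + (0.4)·(0.4) + (1.4)·(1.4) + (2.4)·(2.4) + (-4.6)·(-4.6)) / 4 = 29.2/4 = 7.3
  S[X_1,X_2] = ((0.4)·(-3.2) + (0.4)·(-0.2) + (1.4)·(1.8) + (2.4)·(3.8) + (-4.6)·(-2.2)) / 4 = 20.4/4 = 5.1
  S[X_2,X_2] = ((-3.2)·(-3.2) + (-0.2)·(-0.2) + (1.8)·(1.8) + (3.8)·(3.8) + (-2.2)·(-2.2)) / 4 = 32.8/4 = 8.2
  S = [[7.3, 5.1],
 [5.1, 8.2]].

Step 3 — invert S. det(S) = 7.3·8.2 - (5.1)² = 33.85.
  S^{-1} = (1/det) · [[d, -b], [-b, a]] = [[0.2422, -0.1507],
 [-0.1507, 0.2157]].

Step 4 — quadratic form (x̄ - mu_0)^T · S^{-1} · (x̄ - mu_0):
  S^{-1} · (x̄ - mu_0) = (0.6588, -0.6292),
  (x̄ - mu_0)^T · [...] = (1.6)·(0.6588) + (-1.8)·(-0.6292) = 2.1867.

Step 5 — scale by n: T² = 5 · 2.1867 = 10.9335.

T² ≈ 10.9335


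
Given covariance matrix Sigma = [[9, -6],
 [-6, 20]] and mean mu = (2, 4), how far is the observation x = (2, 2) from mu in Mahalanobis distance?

Step 1 — centre the observation: (x - mu) = (0, -2).

Step 2 — invert Sigma. det(Sigma) = 9·20 - (-6)² = 144.
  Sigma^{-1} = (1/det) · [[d, -b], [-b, a]] = [[0.1389, 0.0417],
 [0.0417, 0.0625]].

Step 3 — form the quadratic (x - mu)^T · Sigma^{-1} · (x - mu):
  Sigma^{-1} · (x - mu) = (-0.0833, -0.125).
  (x - mu)^T · [Sigma^{-1} · (x - mu)] = (0)·(-0.0833) + (-2)·(-0.125) = 0.25.

Step 4 — take square root: d = √(0.25) ≈ 0.5.

d(x, mu) = √(0.25) ≈ 0.5


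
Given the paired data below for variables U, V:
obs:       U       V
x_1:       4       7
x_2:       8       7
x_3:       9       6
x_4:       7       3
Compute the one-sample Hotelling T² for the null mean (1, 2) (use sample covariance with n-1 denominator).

Step 1 — sample mean vector:
  mean(U) = (4 + 8 + 9 + 7) / 4 = 28/4 = 7
  mean(V) = (7 + 7 + 6 + 3) / 4 = 23/4 = 5.75
  x̄ = (7, 5.75),  deviation x̄ - mu_0 = (7, 5.75) - (1, 2) = (6, 3.75).

Step 2 — sample covariance matrix, S[i,j] = (1/(n-1)) · Σ_k (x_{k,i} - mean_i) · (x_{k,j} - mean_j), divisor n-1 = 3:
  S[U,U] = ((-3)·(-3) + (1)·(1) + (2)·(2) + (0)·(0)) / 3 = 14/3 = 4.6667
  S[U,V] = ((-3)·(1.25) + (1)·(1.25) + (2)·(0.25) + (0)·(-2.75)) / 3 = -2/3 = -0.6667
  S[V,V] = ((1.25)·(1.25) + (1.25)·(1.25) + (0.25)·(0.25) + (-2.75)·(-2.75)) / 3 = 10.75/3 = 3.5833
  S = [[4.6667, -0.6667],
 [-0.6667, 3.5833]].

Step 3 — invert S. det(S) = 4.6667·3.5833 - (-0.6667)² = 16.2778.
  S^{-1} = (1/det) · [[d, -b], [-b, a]] = [[0.2201, 0.041],
 [0.041, 0.2867]].

Step 4 — quadratic form (x̄ - mu_0)^T · S^{-1} · (x̄ - mu_0):
  S^{-1} · (x̄ - mu_0) = (1.4744, 1.3208),
  (x̄ - mu_0)^T · [...] = (6)·(1.4744) + (3.75)·(1.3208) = 13.7995.

Step 5 — scale by n: T² = 4 · 13.7995 = 55.198.

T² ≈ 55.198


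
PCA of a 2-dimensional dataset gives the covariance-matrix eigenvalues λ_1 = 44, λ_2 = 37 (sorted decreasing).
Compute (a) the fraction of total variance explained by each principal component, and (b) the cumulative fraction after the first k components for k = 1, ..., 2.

Step 1 — total variance = trace(Sigma) = Σ λ_i = 44 + 37 = 81.

Step 2 — fraction explained by component i = λ_i / Σ λ:
  PC1: 44/81 = 0.5432
  PC2: 37/81 = 0.4568

Step 3 — cumulative fraction after k components = (λ_1 + ... + λ_k) / Σ λ:
  k = 1: 44/81 = 0.5432
  k = 2: (44 + 37)/81 = 81/81 = 1

Summary (fraction, with percent):

explained: PC1 0.5432 (54.32%), PC2 0.4568 (45.68%);  cumulative: 0.5432, 1


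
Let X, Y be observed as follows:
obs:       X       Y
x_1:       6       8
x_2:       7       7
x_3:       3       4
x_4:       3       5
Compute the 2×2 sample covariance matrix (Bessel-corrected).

Step 1 — column means:
  mean(X) = (6 + 7 + 3 + 3) / 4 = 19/4 = 4.75
  mean(Y) = (8 + 7 + 4 + 5) / 4 = 24/4 = 6

Step 2 — sample covariance S[i,j] = (1/(n-1)) · Σ_k (x_{k,i} - mean_i) · (x_{k,j} - mean_j), with n-1 = 3.
  S[X,X] = ((1.25)·(1.25) + (2.25)·(2.25) + (-1.75)·(-1.75) + (-1.75)·(-1.75)) / 3 = 12.75/3 = 4.25
  S[X,Y] = ((1.25)·(2) + (2.25)·(1) + (-1.75)·(-2) + (-1.75)·(-1)) / 3 = 10/3 = 3.3333
  S[Y,Y] = ((2)·(2) + (1)·(1) + (-2)·(-2) + (-1)·(-1)) / 3 = 10/3 = 3.3333

S is symmetric (S[j,i] = S[i,j]). Assembling:

S = [[4.25, 3.3333],
 [3.3333, 3.3333]]


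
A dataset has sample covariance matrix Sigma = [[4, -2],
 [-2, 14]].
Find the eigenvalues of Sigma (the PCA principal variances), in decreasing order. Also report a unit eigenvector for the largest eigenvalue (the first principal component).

Step 1 — characteristic polynomial of 2×2 Sigma:
  det(Sigma - λI) = λ² - trace · λ + det = 0.
  trace = 4 + 14 = 18, det = 4·14 - (-2)² = 52.
Step 2 — discriminant:
  Δ = trace² - 4·det = 324 - 208 = 116.
Step 3 — eigenvalues:
  λ = (trace ± √Δ)/2 = (18 ± 10.7703)/2,
  λ_1 = 14.3852,  λ_2 = 3.6148.

Step 4 — unit eigenvector for λ_1: solve (Sigma - λ_1 I)v = 0. First row:
  (4 - 14.3852)·v_x + (-2)·v_y = 0, i.e. (-10.3852)·v_x + (-2)·v_y = 0,
  so v ∝ (b, λ_1 - a) = (-2, 10.3852); multiply by -1 so the first entry is positive: u = (2, -10.3852).
  ||u|| = √((2)² + (-10.3852)²) = √(111.8516) ≈ 10.576,
  v_1 = u/||u|| ≈ (0.1891, -0.982) (||v_1|| = 1).

λ_1 = 14.3852,  λ_2 = 3.6148;  v_1 ≈ (0.1891, -0.982)


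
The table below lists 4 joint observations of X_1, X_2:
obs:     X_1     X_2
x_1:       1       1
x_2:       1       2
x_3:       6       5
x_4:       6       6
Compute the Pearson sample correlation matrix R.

Step 1 — column means:
  mean(X_1) = (1 + 1 + 6 + 6) / 4 = 14/4 = 3.5
  mean(X_2) = (1 + 2 + 5 + 6) / 4 = 14/4 = 3.5

Step 2 — sample variances and covariances s[i,j] = (1/(n-1)) · Σ_k (x_{k,i} - mean_i) · (x_{k,j} - mean_j), with n-1 = 3:
  s[X_1,X_1] = ((-2.5)·(-2.5) + (-2.5)·(-2.5) + (2.5)·(2.5) + (2.5)·(2.5)) / 3 = 25/3 = 8.3333
  s[X_1,X_2] = ((-2.5)·(-2.5) + (-2.5)·(-1.5) + (2.5)·(1.5) + (2.5)·(2.5)) / 3 = 20/3 = 6.6667
  s[X_2,X_2] = ((-2.5)·(-2.5) + (-1.5)·(-1.5) + (1.5)·(1.5) + (2.5)·(2.5)) / 3 = 17/3 = 5.6667
  Sample standard deviations s_i = √(s[i,i]):
  s(X_1) = √(8.3333) = 2.8868
  s(X_2) = √(5.6667) = 2.3805

Step 3 — r_{ij} = s_{ij} / (s_i · s_j):
  r[X_1,X_1] = 1 (diagonal).
  r[X_1,X_2] = 6.6667 / (2.8868 · 2.3805) = 6.6667 / 6.8718 = 0.9701
  r[X_2,X_2] = 1 (diagonal).

R is symmetric with unit diagonal. Assembling:

R = [[1, 0.9701],
 [0.9701, 1]]


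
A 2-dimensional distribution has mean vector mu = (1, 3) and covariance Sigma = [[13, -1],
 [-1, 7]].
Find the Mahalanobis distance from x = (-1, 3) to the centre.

Step 1 — centre the observation: (x - mu) = (-2, 0).

Step 2 — invert Sigma. det(Sigma) = 13·7 - (-1)² = 90.
  Sigma^{-1} = (1/det) · [[d, -b], [-b, a]] = [[0.0778, 0.0111],
 [0.0111, 0.1444]].

Step 3 — form the quadratic (x - mu)^T · Sigma^{-1} · (x - mu):
  Sigma^{-1} · (x - mu) = (-0.1556, -0.0222).
  (x - mu)^T · [Sigma^{-1} · (x - mu)] = (-2)·(-0.1556) + (0)·(-0.0222) = 0.3111.

Step 4 — take square root: d = √(0.3111) ≈ 0.5578.

d(x, mu) = √(0.3111) ≈ 0.5578


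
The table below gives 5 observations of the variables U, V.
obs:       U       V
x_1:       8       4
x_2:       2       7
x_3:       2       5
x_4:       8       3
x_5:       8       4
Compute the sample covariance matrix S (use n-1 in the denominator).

Step 1 — column means:
  mean(U) = (8 + 2 + 2 + 8 + 8) / 5 = 28/5 = 5.6
  mean(V) = (4 + 7 + 5 + 3 + 4) / 5 = 23/5 = 4.6

Step 2 — sample covariance S[i,j] = (1/(n-1)) · Σ_k (x_{k,i} - mean_i) · (x_{k,j} - mean_j), with n-1 = 4.
  S[U,U] = ((2.4)·(2.4) + (-3.6)·(-3.6) + (-3.6)·(-3.6) + (2.4)·(2.4) + (2.4)·(2.4)) / 4 = 43.2/4 = 10.8
  S[U,V] = ((2.4)·(-0.6) + (-3.6)·(2.4) + (-3.6)·(0.4) + (2.4)·(-1.6) + (2.4)·(-0.6)) / 4 = -16.8/4 = -4.2
  S[V,V] = ((-0.6)·(-0.6) + (2.4)·(2.4) + (0.4)·(0.4) + (-1.6)·(-1.6) + (-0.6)·(-0.6)) / 4 = 9.2/4 = 2.3

S is symmetric (S[j,i] = S[i,j]). Assembling:

S = [[10.8, -4.2],
 [-4.2, 2.3]]


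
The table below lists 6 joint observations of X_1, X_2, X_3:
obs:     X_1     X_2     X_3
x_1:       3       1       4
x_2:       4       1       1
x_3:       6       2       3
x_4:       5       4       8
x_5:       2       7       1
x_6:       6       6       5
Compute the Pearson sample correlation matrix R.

Step 1 — column means:
  mean(X_1) = (3 + 4 + 6 + 5 + 2 + 6) / 6 = 26/6 = 4.3333
  mean(X_2) = (1 + 1 + 2 + 4 + 7 + 6) / 6 = 21/6 = 3.5
  mean(X_3) = (4 + 1 + 3 + 8 + 1 + 5) / 6 = 22/6 = 3.6667

Step 2 — sample variances and covariances s[i,j] = (1/(n-1)) · Σ_k (x_{k,i} - mean_i) · (x_{k,j} - mean_j), with n-1 = 5:
  s[X_1,X_1] = ((-1.3333)·(-1.3333) + (-0.3333)·(-0.3333) + (1.6667)·(1.6667) + (0.6667)·(0.6667) + (-2.3333)·(-2.3333) + (1.6667)·(1.6667)) / 5 = 13.3333/5 = 2.6667
  s[X_1,X_2] = ((-1.3333)·(-2.5) + (-0.3333)·(-2.5) + (1.6667)·(-1.5) + (0.6667)·(0.5) + (-2.3333)·(3.5) + (1.6667)·(2.5)) / 5 = -2/5 = -0.4
  s[X_1,X_3] = ((-1.3333)·(0.3333) + (-0.3333)·(-2.6667) + (1.6667)·(-0.6667) + (0.6667)·(4.3333) + (-2.3333)·(-2.6667) + (1.6667)·(1.3333)) / 5 = 10.6667/5 = 2.1333
  s[X_2,X_2] = ((-2.5)·(-2.5) + (-2.5)·(-2.5) + (-1.5)·(-1.5) + (0.5)·(0.5) + (3.5)·(3.5) + (2.5)·(2.5)) / 5 = 33.5/5 = 6.7
  s[X_2,X_3] = ((-2.5)·(0.3333) + (-2.5)·(-2.6667) + (-1.5)·(-0.6667) + (0.5)·(4.3333) + (3.5)·(-2.6667) + (2.5)·(1.3333)) / 5 = 3/5 = 0.6
  s[X_3,X_3] = ((0.3333)·(0.3333) + (-2.6667)·(-2.6667) + (-0.6667)·(-0.6667) + (4.3333)·(4.3333) + (-2.6667)·(-2.6667) + (1.3333)·(1.3333)) / 5 = 35.3333/5 = 7.0667
  Sample standard deviations s_i = √(s[i,i]):
  s(X_1) = √(2.6667) = 1.633
  s(X_2) = √(6.7) = 2.5884
  s(X_3) = √(7.0667) = 2.6583

Step 3 — r_{ij} = s_{ij} / (s_i · s_j):
  r[X_1,X_1] = 1 (diagonal).
  r[X_1,X_2] = -0.4 / (1.633 · 2.5884) = -0.4 / 4.2269 = -0.0946
  r[X_1,X_3] = 2.1333 / (1.633 · 2.6583) = 2.1333 / 4.341 = 0.4914
  r[X_2,X_2] = 1 (diagonal).
  r[X_2,X_3] = 0.6 / (2.5884 · 2.6583) = 0.6 / 6.8809 = 0.0872
  r[X_3,X_3] = 1 (diagonal).

R is symmetric with unit diagonal. Assembling:

R = [[1, -0.0946, 0.4914],
 [-0.0946, 1, 0.0872],
 [0.4914, 0.0872, 1]]


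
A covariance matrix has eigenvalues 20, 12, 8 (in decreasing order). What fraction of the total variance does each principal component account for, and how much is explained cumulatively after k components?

Step 1 — total variance = trace(Sigma) = Σ λ_i = 20 + 12 + 8 = 40.

Step 2 — fraction explained by component i = λ_i / Σ λ:
  PC1: 20/40 = 0.5
  PC2: 12/40 = 0.3
  PC3: 8/40 = 0.2

Step 3 — cumulative fraction after k components = (λ_1 + ... + λ_k) / Σ λ:
  k = 1: 20/40 = 0.5
  k = 2: (20 + 12)/40 = 32/40 = 0.8
  k = 3: (20 + 12 + 8)/40 = 40/40 = 1

Summary (fraction, with percent):

explained: PC1 0.5 (50%), PC2 0.3 (30%), PC3 0.2 (20%);  cumulative: 0.5, 0.8, 1


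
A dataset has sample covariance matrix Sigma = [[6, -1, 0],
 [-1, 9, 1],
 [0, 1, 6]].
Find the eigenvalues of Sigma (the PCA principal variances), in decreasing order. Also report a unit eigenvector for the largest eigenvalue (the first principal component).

Step 1 — characteristic polynomial p(λ) = det(λI - Sigma) = λ³ - tr·λ² + c_1·λ - det, where tr = trace, c_1 = sum of the principal 2×2 minors, det = det(Sigma):
  tr = 6 + 9 + 6 = 21,
  c_1 = (6·9 - (-1)²) + (6·6 - (0)²) + (9·6 - (1)²) = 53 + 36 + 53 = 142,
  det = 6·(9·6 - (1)²) - (-1)·((-1)·6 - (1)·(0)) + (0)·((-1)·(1) - 9·(0)) = 6·(53) - (-1)·(-6) + (0)·(-1) = 312.
  So p(λ) = λ³ - 21λ² + 142λ - 312.
Step 2 — look for an integer root (rational root theorem: any rational root is an integer divisor of 312). Testing λ = 6:
  p(6) = 216 - 756 + 852 - 312 = 0  ✓
  Dividing out (λ - 6): p(λ) = (λ - 6)(λ² - 15λ + 52).
Step 3 — remaining eigenvalues from the quadratic λ² - 15λ + 52 = 0:
  Δ = 15² - 4·52 = 225 - 208 = 17,  λ = (15 ± √17)/2 = (15 ± 4.1231)/2 ≈ 9.5616 or 5.4384.
  Sorted: λ_1 = 9.5616,  λ_2 = 6,  λ_3 = 5.4384  (check: sum = 21 = tr ✓).

Step 4 — unit eigenvector for λ_1 ≈ 9.5616: v spans the null space of (Sigma - λ_1 I), whose rows are
  r_1 = (-3.5616, -1, 0),  r_2 = (-1, -0.5616, 1),  r_3 = (0, 1, -3.5616).
  v is orthogonal to every row, so take v ∝ r_1 × r_2 = ((-1)·(1) - (0)·(-0.5616), (0)·(-1) - (-3.5616)·(1), (-3.5616)·(-0.5616) - (-1)·(-1)) ≈ (-1, 3.5616, 1).
  Rescale (multiply by -1 so the first nonzero entry is positive): u = (1, -3.5616, -1).
  ||u|| = √((1)² + (-3.5616)² + (-1)²) = √(14.6847) ≈ 3.8321,  v_1 = u/||u|| ≈ (0.261, -0.9294, -0.261) (||v_1|| = 1).

λ_1 = 9.5616,  λ_2 = 6,  λ_3 = 5.4384;  v_1 ≈ (0.261, -0.9294, -0.261)


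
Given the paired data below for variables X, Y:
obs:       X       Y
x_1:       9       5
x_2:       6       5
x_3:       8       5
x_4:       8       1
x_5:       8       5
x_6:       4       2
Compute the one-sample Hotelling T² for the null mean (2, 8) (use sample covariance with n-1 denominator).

Step 1 — sample mean vector:
  mean(X) = (9 + 6 + 8 + 8 + 8 + 4) / 6 = 43/6 = 7.1667
  mean(Y) = (5 + 5 + 5 + 1 + 5 + 2) / 6 = 23/6 = 3.8333
  x̄ = (7.1667, 3.8333),  deviation x̄ - mu_0 = (7.1667, 3.8333) - (2, 8) = (5.1667, -4.1667).

Step 2 — sample covariance matrix, S[i,j] = (1/(n-1)) · Σ_k (x_{k,i} - mean_i) · (x_{k,j} - mean_j), divisor n-1 = 5:
  S[X,X] = ((1.8333)·(1.8333) + (-1.1667)·(-1.1667) + (0.8333)·(0.8333) + (0.8333)·(0.8333) + (0.8333)·(0.8333) + (-3.1667)·(-3.1667)) / 5 = 16.8333/5 = 3.3667
  S[X,Y] = ((1.8333)·(1.1667) + (-1.1667)·(1.1667) + (0.8333)·(1.1667) + (0.8333)·(-2.8333) + (0.8333)·(1.1667) + (-3.1667)·(-1.8333)) / 5 = 6.1667/5 = 1.2333
  S[Y,Y] = ((1.1667)·(1.1667) + (1.1667)·(1.1667) + (1.1667)·(1.1667) + (-2.8333)·(-2.8333) + (1.1667)·(1.1667) + (-1.8333)·(-1.8333)) / 5 = 16.8333/5 = 3.3667
  S = [[3.3667, 1.2333],
 [1.2333, 3.3667]].

Step 3 — invert S. det(S) = 3.3667·3.3667 - (1.2333)² = 9.8133.
  S^{-1} = (1/det) · [[d, -b], [-b, a]] = [[0.3431, -0.1257],
 [-0.1257, 0.3431]].

Step 4 — quadratic form (x̄ - mu_0)^T · S^{-1} · (x̄ - mu_0):
  S^{-1} · (x̄ - mu_0) = (2.2962, -2.0788),
  (x̄ - mu_0)^T · [...] = (5.1667)·(2.2962) + (-4.1667)·(-2.0788) = 20.5254.

Step 5 — scale by n: T² = 6 · 20.5254 = 123.1522.

T² ≈ 123.1522


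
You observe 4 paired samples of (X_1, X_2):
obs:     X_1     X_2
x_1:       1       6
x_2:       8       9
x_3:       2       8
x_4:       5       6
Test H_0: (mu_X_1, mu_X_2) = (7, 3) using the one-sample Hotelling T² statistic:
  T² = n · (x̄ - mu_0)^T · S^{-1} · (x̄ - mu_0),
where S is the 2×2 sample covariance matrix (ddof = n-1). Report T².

Step 1 — sample mean vector:
  mean(X_1) = (1 + 8 + 2 + 5) / 4 = 16/4 = 4
  mean(X_2) = (6 + 9 + 8 + 6) / 4 = 29/4 = 7.25
  x̄ = (4, 7.25),  deviation x̄ - mu_0 = (4, 7.25) - (7, 3) = (-3, 4.25).

Step 2 — sample covariance matrix, S[i,j] = (1/(n-1)) · Σ_k (x_{k,i} - mean_i) · (x_{k,j} - mean_j), divisor n-1 = 3:
  S[X_1,X_1] = ((-3)·(-3) + (4)·(4) + (-2)·(-2) + (1)·(1)) / 3 = 30/3 = 10
  S[X_1,X_2] = ((-3)·(-1.25) + (4)·(1.75) + (-2)·(0.75) + (1)·(-1.25)) / 3 = 8/3 = 2.6667
  S[X_2,X_2] = ((-1.25)·(-1.25) + (1.75)·(1.75) + (0.75)·(0.75) + (-1.25)·(-1.25)) / 3 = 6.75/3 = 2.25
  S = [[10, 2.6667],
 [2.6667, 2.25]].

Step 3 — invert S. det(S) = 10·2.25 - (2.6667)² = 15.3889.
  S^{-1} = (1/det) · [[d, -b], [-b, a]] = [[0.1462, -0.1733],
 [-0.1733, 0.6498]].

Step 4 — quadratic form (x̄ - mu_0)^T · S^{-1} · (x̄ - mu_0):
  S^{-1} · (x̄ - mu_0) = (-1.1751, 3.2816),
  (x̄ - mu_0)^T · [...] = (-3)·(-1.1751) + (4.25)·(3.2816) = 17.472.

Step 5 — scale by n: T² = 4 · 17.472 = 69.8881.

T² ≈ 69.8881
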